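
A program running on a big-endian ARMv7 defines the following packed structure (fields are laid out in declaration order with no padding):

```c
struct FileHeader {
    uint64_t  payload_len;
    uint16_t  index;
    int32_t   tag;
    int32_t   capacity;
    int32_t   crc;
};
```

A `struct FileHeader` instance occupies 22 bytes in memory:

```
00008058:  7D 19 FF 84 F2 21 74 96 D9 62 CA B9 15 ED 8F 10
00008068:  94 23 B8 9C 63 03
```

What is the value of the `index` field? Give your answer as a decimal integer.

`index` follows `payload_len` (8 bytes), so it starts at byte offset 8 and occupies 2 bytes.
Bytes at offsets 8..9: D9 62.
In big-endian order the high byte comes first in memory.
The bytes are already most-significant first: 0xD962.
0xD962 = 55650.

55650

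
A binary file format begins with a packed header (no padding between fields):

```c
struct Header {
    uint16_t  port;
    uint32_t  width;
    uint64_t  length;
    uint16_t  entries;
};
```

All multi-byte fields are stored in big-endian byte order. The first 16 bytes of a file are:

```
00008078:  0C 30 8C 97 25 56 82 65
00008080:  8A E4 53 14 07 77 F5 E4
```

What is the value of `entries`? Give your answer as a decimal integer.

`entries` follows `port` (2 B), `width` (4 B), `length` (8 B), so it starts at offset 2 + 4 + 8 = 14 and occupies 2 bytes.
Bytes at offsets 14..15: F5 E4.
Big-endian stores the most-significant byte at the lowest address.
The bytes are already most-significant first: 0xF5E4.
0xF5E4 = 62948.

62948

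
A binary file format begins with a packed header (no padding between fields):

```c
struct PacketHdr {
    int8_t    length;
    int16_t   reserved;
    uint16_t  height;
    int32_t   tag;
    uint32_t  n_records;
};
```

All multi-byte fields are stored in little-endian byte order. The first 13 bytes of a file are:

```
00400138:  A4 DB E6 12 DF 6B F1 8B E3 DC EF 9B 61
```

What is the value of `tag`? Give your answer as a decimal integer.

-477367957

`tag` follows `length` (1 B), `reserved` (2 B), `height` (2 B), so it starts at offset 1 + 2 + 2 = 5 and occupies 4 bytes.
Bytes at offsets 5..8: 6B F1 8B E3.
Little-endian stores the least-significant byte at the lowest address.
Reassemble most-significant byte first: E3 8B F1 6B → 0xE38BF16B.
Top bit is set, so as a signed 32-bit value this is 0xE38BF16B − 2^32 = -477367957.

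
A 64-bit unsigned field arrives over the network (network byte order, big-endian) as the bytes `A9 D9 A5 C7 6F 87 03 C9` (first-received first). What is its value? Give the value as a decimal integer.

In big-endian order the high byte comes first in memory.
The bytes are already most-significant first: 0xA9D9A5C76F8703C9.
0xA9D9A5C76F8703C9 = 12238995738344227785.

12238995738344227785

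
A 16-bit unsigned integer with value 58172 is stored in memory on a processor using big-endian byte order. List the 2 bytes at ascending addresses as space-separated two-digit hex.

E3 3C

58172 in hexadecimal, padded to 16 bits, is 0xE33C.
Split into bytes (most-significant first): E3 3C.
In big-endian order the high byte comes first in memory.
So the memory order matches the most-significant-first order: E3 3C.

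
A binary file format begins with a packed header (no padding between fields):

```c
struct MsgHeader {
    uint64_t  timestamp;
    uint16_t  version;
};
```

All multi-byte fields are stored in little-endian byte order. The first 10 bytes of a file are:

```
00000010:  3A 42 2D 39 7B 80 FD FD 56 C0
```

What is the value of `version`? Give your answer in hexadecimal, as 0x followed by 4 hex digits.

0xC056

`version` follows `timestamp` (8 bytes), so it starts at byte offset 8 and occupies 2 bytes.
Bytes at offsets 8..9: 56 C0.
Little-endian stores the least-significant byte at the lowest address.
Reassemble most-significant byte first: C0 56 → 0xC056.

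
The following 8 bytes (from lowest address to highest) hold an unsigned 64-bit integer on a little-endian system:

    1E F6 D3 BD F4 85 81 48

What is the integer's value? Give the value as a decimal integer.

Little-endian: lowest address holds the least-significant byte.
Reassemble most-significant byte first: 48 81 85 F4 BD D3 F6 1E → 0x488185F4BDD3F61E.
0x488185F4BDD3F61E = 5224604328929785374.

5224604328929785374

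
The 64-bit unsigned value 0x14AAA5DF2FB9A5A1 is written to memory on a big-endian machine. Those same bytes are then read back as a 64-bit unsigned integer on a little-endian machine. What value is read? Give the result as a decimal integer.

11647919626530433556

Stored big-endian, the bytes at ascending addresses are 14 AA A5 DF 2F B9 A5 A1.
Read back as little-endian, the first byte is least significant, giving 0xA1A5B92FDFA5AA14.
0xA1A5B92FDFA5AA14 = 11647919626530433556.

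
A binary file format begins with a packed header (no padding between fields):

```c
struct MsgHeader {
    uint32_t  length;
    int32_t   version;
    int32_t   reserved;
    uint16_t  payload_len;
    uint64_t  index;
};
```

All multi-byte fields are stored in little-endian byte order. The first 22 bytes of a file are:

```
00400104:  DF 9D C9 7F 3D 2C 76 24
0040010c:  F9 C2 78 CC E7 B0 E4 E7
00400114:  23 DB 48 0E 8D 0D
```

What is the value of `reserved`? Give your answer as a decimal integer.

`reserved` follows `length` (4 B), `version` (4 B), so it starts at offset 4 + 4 = 8 and occupies 4 bytes.
Bytes at offsets 8..11: F9 C2 78 CC.
Little-endian stores the least-significant byte at the lowest address.
Reassemble most-significant byte first: CC 78 C2 F9 → 0xCC78C2F9.
Top bit is set, so as a signed 32-bit value this is 0xCC78C2F9 − 2^32 = -864500999.

-864500999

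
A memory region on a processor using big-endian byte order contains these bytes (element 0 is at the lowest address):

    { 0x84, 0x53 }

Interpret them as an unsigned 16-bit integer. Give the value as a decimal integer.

In big-endian order the high byte comes first in memory.
The bytes are already most-significant first: 0x8453.
0x8453 = 33875.

33875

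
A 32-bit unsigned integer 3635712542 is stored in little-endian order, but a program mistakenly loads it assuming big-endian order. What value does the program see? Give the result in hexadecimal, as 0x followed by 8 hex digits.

3635712542 in 32-bit hexadecimal is 0xD8B4921E.
Stored little-endian, the bytes at ascending addresses are 1E 92 B4 D8.
Read back as big-endian, the last byte is least significant, giving 0x1E92B4D8.

0x1E92B4D8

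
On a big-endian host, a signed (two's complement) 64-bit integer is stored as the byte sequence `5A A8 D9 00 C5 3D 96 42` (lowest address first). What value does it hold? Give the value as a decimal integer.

6532709856833279554

Big-endian: lowest address holds the most-significant byte.
The bytes are already most-significant first: 0x5AA8D900C53D9642.
0x5AA8D900C53D9642 = 6532709856833279554.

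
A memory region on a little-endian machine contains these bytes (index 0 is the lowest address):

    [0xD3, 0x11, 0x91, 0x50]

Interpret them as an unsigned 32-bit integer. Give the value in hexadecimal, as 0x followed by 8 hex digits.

0x509111D3

In little-endian order the low byte comes first in memory.
Reassemble most-significant byte first: 50 91 11 D3 → 0x509111D3.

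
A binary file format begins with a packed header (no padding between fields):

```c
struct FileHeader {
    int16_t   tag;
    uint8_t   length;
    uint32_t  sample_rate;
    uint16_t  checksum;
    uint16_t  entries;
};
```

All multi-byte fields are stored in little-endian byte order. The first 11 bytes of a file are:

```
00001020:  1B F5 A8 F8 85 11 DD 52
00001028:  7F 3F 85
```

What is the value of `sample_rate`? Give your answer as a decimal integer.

3708913144

`sample_rate` follows `tag` (2 B), `length` (1 B), so it starts at offset 2 + 1 = 3 and occupies 4 bytes.
Bytes at offsets 3..6: F8 85 11 DD.
Little-endian stores the least-significant byte at the lowest address.
Reassemble most-significant byte first: DD 11 85 F8 → 0xDD1185F8.
0xDD1185F8 = 3708913144.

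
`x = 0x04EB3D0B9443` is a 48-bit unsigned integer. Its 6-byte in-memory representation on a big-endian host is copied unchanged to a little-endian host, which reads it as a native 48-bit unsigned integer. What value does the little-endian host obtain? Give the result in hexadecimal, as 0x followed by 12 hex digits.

0x43940B3DEB04

Stored big-endian, the bytes at ascending addresses are 04 EB 3D 0B 94 43.
Read back as little-endian, the first byte is least significant, giving 0x43940B3DEB04.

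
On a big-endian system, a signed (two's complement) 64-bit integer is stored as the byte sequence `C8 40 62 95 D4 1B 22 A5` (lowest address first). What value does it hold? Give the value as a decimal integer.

-4017102471966285147

In big-endian order the high byte comes first in memory.
The bytes are already most-significant first: 0xC8406295D41B22A5.
Top bit is set, so as a signed 64-bit value this is 0xC8406295D41B22A5 − 2^64 = -4017102471966285147.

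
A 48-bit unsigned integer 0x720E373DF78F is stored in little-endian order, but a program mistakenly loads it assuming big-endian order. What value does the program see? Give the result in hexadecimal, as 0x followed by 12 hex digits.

0x8FF73D370E72

Stored little-endian, the bytes at ascending addresses are 8F F7 3D 37 0E 72.
Read back as big-endian, the last byte is least significant, giving 0x8FF73D370E72.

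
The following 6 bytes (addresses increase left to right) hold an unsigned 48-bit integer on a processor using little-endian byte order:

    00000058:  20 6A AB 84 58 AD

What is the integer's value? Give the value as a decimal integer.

190595694553632

Little-endian: lowest address holds the least-significant byte.
Reassemble most-significant byte first: AD 58 84 AB 6A 20 → 0xAD5884AB6A20.
0xAD5884AB6A20 = 190595694553632.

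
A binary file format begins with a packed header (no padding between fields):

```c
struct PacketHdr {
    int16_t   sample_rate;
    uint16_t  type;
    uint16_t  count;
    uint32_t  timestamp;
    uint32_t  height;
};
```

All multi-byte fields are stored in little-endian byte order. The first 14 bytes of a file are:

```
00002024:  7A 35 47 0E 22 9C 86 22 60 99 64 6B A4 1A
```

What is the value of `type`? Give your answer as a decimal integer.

3655

`type` follows `sample_rate` (2 bytes), so it starts at byte offset 2 and occupies 2 bytes.
Bytes at offsets 2..3: 47 0E.
Little-endian: lowest address holds the least-significant byte.
Reassemble most-significant byte first: 0E 47 → 0x0E47.
0x0E47 = 3655.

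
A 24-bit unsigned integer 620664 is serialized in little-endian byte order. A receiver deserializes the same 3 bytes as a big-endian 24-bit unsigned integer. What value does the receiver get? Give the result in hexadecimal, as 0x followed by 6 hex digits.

0x787809

620664 in 24-bit hexadecimal is 0x097878.
Stored little-endian, the bytes at ascending addresses are 78 78 09.
Read back as big-endian, the last byte is least significant, giving 0x787809.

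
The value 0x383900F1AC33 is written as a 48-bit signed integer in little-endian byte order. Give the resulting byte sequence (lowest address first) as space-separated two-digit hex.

Split into bytes (most-significant first): 38 39 00 F1 AC 33.
Little-endian: lowest address holds the least-significant byte.
So at ascending addresses the bytes are 33 AC F1 00 39 38.

33 AC F1 00 39 38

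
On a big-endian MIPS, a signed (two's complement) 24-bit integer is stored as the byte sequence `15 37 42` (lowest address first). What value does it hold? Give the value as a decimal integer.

Big-endian stores the most-significant byte at the lowest address.
The bytes are already most-significant first: 0x153742.
0x153742 = 1390402.

1390402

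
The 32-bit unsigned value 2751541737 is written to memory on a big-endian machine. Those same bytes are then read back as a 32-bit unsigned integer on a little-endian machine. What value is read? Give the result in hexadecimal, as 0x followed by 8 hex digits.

2751541737 in 32-bit hexadecimal is 0xA40131E9.
Stored big-endian, the bytes at ascending addresses are A4 01 31 E9.
Read back as little-endian, the first byte is least significant, giving 0xE93101A4.

0xE93101A4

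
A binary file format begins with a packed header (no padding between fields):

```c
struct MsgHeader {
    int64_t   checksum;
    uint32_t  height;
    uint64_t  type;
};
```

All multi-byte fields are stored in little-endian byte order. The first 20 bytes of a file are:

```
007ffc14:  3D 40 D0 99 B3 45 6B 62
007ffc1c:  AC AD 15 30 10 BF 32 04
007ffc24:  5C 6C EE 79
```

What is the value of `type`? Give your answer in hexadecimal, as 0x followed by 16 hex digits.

`type` follows `checksum` (8 B), `height` (4 B), so it starts at offset 8 + 4 = 12 and occupies 8 bytes.
Bytes at offsets 12..19: 10 BF 32 04 5C 6C EE 79.
Little-endian: lowest address holds the least-significant byte.
Reassemble most-significant byte first: 79 EE 6C 5C 04 32 BF 10 → 0x79EE6C5C0432BF10.

0x79EE6C5C0432BF10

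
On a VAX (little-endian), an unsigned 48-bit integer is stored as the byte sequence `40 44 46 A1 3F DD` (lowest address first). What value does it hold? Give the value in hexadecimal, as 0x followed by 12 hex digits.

0xDD3FA1464440

Little-endian stores the least-significant byte at the lowest address.
Reassemble most-significant byte first: DD 3F A1 46 44 40 → 0xDD3FA1464440.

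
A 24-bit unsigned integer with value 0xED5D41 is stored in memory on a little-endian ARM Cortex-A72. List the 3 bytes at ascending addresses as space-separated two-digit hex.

Split into bytes (most-significant first): ED 5D 41.
Little-endian: lowest address holds the least-significant byte.
So at ascending addresses the bytes are 41 5D ED.

41 5D ED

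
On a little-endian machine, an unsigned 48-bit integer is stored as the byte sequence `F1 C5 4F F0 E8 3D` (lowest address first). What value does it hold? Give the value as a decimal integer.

68070673466865

Little-endian: lowest address holds the least-significant byte.
Reassemble most-significant byte first: 3D E8 F0 4F C5 F1 → 0x3DE8F04FC5F1.
0x3DE8F04FC5F1 = 68070673466865.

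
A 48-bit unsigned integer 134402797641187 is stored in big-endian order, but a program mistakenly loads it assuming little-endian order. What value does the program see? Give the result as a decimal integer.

250263484448122

134402797641187 in 48-bit hexadecimal is 0x7A3D17029DE3.
Stored big-endian, the bytes at ascending addresses are 7A 3D 17 02 9D E3.
Read back as little-endian, the first byte is least significant, giving 0xE39D02173D7A.
0xE39D02173D7A = 250263484448122.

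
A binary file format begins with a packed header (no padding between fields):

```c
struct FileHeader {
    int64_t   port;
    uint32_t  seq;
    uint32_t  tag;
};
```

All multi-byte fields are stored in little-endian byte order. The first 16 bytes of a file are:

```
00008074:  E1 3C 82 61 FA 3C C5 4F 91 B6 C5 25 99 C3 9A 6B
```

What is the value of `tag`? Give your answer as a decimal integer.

1805304729

`tag` follows `port` (8 B), `seq` (4 B), so it starts at offset 8 + 4 = 12 and occupies 4 bytes.
Bytes at offsets 12..15: 99 C3 9A 6B.
Little-endian stores the least-significant byte at the lowest address.
Reassemble most-significant byte first: 6B 9A C3 99 → 0x6B9AC399.
0x6B9AC399 = 1805304729.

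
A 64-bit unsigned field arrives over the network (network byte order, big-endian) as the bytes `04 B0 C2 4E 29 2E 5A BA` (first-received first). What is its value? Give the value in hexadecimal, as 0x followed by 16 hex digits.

In big-endian order the high byte comes first in memory.
The bytes are already most-significant first: 0x04B0C24E292E5ABA.

0x04B0C24E292E5ABA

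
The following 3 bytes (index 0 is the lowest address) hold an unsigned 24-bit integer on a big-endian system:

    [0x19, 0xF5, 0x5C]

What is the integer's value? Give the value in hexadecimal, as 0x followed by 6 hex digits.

Big-endian: lowest address holds the most-significant byte.
The bytes are already most-significant first: 0x19F55C.

0x19F55C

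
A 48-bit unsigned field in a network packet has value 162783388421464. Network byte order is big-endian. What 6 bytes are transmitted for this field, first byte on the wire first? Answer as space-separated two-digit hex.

94 0C F6 0A CD 58

162783388421464 in hexadecimal, padded to 48 bits, is 0x940CF60ACD58.
Split into bytes (most-significant first): 94 0C F6 0A CD 58.
Big-endian: lowest address holds the most-significant byte.
So the memory order matches the most-significant-first order: 94 0C F6 0A CD 58.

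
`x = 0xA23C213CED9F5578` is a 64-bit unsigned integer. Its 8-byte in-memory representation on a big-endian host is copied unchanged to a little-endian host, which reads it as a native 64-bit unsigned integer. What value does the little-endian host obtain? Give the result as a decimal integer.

8671012498836634786

Stored big-endian, the bytes at ascending addresses are A2 3C 21 3C ED 9F 55 78.
Read back as little-endian, the first byte is least significant, giving 0x78559FED3C213CA2.
0x78559FED3C213CA2 = 8671012498836634786.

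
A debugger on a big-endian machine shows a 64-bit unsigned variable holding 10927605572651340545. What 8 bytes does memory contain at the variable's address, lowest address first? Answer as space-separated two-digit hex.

97 A6 A7 5F 13 76 53 01

10927605572651340545 in hexadecimal, padded to 64 bits, is 0x97A6A75F13765301.
Split into bytes (most-significant first): 97 A6 A7 5F 13 76 53 01.
Big-endian stores the most-significant byte at the lowest address.
So the memory order matches the most-significant-first order: 97 A6 A7 5F 13 76 53 01.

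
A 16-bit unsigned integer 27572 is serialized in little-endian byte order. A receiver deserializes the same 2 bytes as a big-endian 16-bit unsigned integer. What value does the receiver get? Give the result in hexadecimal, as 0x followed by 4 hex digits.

27572 in 16-bit hexadecimal is 0x6BB4.
Stored little-endian, the bytes at ascending addresses are B4 6B.
Read back as big-endian, the last byte is least significant, giving 0xB46B.

0xB46B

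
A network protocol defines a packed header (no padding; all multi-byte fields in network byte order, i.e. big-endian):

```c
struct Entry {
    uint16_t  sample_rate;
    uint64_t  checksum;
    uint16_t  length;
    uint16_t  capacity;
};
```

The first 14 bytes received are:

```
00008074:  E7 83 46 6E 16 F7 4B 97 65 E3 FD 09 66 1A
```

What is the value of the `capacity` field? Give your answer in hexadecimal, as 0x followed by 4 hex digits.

0x661A

`capacity` follows `sample_rate` (2 B), `checksum` (8 B), `length` (2 B), so it starts at offset 2 + 8 + 2 = 12 and occupies 2 bytes.
Bytes at offsets 12..13: 66 1A.
Big-endian stores the most-significant byte at the lowest address.
The bytes are already most-significant first: 0x661A.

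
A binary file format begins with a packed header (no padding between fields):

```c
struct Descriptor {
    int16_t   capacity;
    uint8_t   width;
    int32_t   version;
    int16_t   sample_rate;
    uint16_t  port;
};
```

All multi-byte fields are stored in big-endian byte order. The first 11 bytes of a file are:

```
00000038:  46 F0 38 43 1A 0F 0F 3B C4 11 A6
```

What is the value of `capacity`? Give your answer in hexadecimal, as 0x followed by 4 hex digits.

`capacity` is the first field, at byte offset 0, occupying 2 bytes.
Bytes at offsets 0..1: 46 F0.
In big-endian order the high byte comes first in memory.
The bytes are already most-significant first: 0x46F0.

0x46F0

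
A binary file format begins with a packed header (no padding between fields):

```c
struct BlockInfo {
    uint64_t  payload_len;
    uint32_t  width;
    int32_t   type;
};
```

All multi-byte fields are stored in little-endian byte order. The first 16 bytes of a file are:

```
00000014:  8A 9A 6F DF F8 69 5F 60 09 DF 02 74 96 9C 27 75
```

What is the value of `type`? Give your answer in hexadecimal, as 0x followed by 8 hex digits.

0x75279C96

`type` follows `payload_len` (8 B), `width` (4 B), so it starts at offset 8 + 4 = 12 and occupies 4 bytes.
Bytes at offsets 12..15: 96 9C 27 75.
Little-endian stores the least-significant byte at the lowest address.
Reassemble most-significant byte first: 75 27 9C 96 → 0x75279C96.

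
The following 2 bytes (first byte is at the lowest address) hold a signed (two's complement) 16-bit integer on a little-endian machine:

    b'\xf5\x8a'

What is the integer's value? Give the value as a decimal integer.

-29963

Little-endian: lowest address holds the least-significant byte.
Reassemble most-significant byte first: 8A F5 → 0x8AF5.
Top bit is set, so as a signed 16-bit value this is 0x8AF5 − 2^16 = -29963.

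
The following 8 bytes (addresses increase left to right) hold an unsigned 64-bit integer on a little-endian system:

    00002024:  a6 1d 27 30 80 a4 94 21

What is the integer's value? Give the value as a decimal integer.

Little-endian: lowest address holds the least-significant byte.
Reassemble most-significant byte first: 21 94 A4 80 30 27 1D A6 → 0x2194A48030271DA6.
0x2194A48030271DA6 = 2419739770275437990.

2419739770275437990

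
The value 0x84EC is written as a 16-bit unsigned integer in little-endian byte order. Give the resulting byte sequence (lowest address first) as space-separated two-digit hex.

EC 84

Split into bytes (most-significant first): 84 EC.
In little-endian order the low byte comes first in memory.
So at ascending addresses the bytes are EC 84.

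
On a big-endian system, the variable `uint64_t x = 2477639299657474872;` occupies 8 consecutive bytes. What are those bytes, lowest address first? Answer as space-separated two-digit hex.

2477639299657474872 in hexadecimal, padded to 64 bits, is 0x226257D0E1A1A338.
Split into bytes (most-significant first): 22 62 57 D0 E1 A1 A3 38.
Big-endian: lowest address holds the most-significant byte.
So the memory order matches the most-significant-first order: 22 62 57 D0 E1 A1 A3 38.

22 62 57 D0 E1 A1 A3 38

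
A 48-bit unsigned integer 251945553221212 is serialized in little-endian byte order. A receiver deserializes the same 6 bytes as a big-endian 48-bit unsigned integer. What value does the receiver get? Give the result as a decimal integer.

251945553221212 in 48-bit hexadecimal is 0xE524A533D65C.
Stored little-endian, the bytes at ascending addresses are 5C D6 33 A5 24 E5.
Read back as big-endian, the last byte is least significant, giving 0x5CD633A524E5.
0x5CD633A524E5 = 102075059217637.

102075059217637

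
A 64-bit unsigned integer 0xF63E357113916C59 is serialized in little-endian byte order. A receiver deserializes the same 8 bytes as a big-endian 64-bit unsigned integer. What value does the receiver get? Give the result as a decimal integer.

Stored little-endian, the bytes at ascending addresses are 59 6C 91 13 71 35 3E F6.
Read back as big-endian, the last byte is least significant, giving 0x596C911371353EF6.
0x596C911371353EF6 = 6443684679550058230.

6443684679550058230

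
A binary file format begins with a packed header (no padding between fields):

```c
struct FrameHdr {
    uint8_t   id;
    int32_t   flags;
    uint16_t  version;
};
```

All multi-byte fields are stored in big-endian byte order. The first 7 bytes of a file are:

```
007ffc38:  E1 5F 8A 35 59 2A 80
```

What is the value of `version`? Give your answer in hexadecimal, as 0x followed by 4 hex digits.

`version` follows `id` (1 B), `flags` (4 B), so it starts at offset 1 + 4 = 5 and occupies 2 bytes.
Bytes at offsets 5..6: 2A 80.
Big-endian: lowest address holds the most-significant byte.
The bytes are already most-significant first: 0x2A80.

0x2A80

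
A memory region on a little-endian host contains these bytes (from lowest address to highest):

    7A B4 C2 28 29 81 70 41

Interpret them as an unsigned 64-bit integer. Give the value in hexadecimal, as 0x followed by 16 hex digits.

0x4170812928C2B47A

Little-endian: lowest address holds the least-significant byte.
Reassemble most-significant byte first: 41 70 81 29 28 C2 B4 7A → 0x4170812928C2B47A.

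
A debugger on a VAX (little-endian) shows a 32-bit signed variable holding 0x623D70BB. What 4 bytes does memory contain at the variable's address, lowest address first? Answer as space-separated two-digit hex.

BB 70 3D 62

Split into bytes (most-significant first): 62 3D 70 BB.
Little-endian: lowest address holds the least-significant byte.
So at ascending addresses the bytes are BB 70 3D 62.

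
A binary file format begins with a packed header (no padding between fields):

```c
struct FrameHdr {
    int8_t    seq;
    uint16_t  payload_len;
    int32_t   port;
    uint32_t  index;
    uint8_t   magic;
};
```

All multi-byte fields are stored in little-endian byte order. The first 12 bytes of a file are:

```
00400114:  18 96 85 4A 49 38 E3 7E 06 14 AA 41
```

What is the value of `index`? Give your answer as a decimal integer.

`index` follows `seq` (1 B), `payload_len` (2 B), `port` (4 B), so it starts at offset 1 + 2 + 4 = 7 and occupies 4 bytes.
Bytes at offsets 7..10: 7E 06 14 AA.
Little-endian stores the least-significant byte at the lowest address.
Reassemble most-significant byte first: AA 14 06 7E → 0xAA14067E.
0xAA14067E = 2853439102.

2853439102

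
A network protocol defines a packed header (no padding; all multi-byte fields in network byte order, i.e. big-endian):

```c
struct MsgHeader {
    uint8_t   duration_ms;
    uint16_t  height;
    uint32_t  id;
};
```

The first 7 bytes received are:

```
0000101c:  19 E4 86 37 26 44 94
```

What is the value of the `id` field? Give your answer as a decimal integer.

925254804

`id` follows `duration_ms` (1 B), `height` (2 B), so it starts at offset 1 + 2 = 3 and occupies 4 bytes.
Bytes at offsets 3..6: 37 26 44 94.
In big-endian order the high byte comes first in memory.
The bytes are already most-significant first: 0x37264494.
0x37264494 = 925254804.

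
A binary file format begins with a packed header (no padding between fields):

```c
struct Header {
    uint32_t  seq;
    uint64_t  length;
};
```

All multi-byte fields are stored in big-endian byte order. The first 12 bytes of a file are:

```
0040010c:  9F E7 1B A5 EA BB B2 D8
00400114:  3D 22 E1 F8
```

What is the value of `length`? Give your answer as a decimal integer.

16914309467328406008

`length` follows `seq` (4 bytes), so it starts at byte offset 4 and occupies 8 bytes.
Bytes at offsets 4..11: EA BB B2 D8 3D 22 E1 F8.
Big-endian stores the most-significant byte at the lowest address.
The bytes are already most-significant first: 0xEABBB2D83D22E1F8.
0xEABBB2D83D22E1F8 = 16914309467328406008.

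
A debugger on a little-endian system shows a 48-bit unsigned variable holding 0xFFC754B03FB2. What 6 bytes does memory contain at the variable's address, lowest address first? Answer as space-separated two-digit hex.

Split into bytes (most-significant first): FF C7 54 B0 3F B2.
Little-endian: lowest address holds the least-significant byte.
So at ascending addresses the bytes are B2 3F B0 54 C7 FF.

B2 3F B0 54 C7 FF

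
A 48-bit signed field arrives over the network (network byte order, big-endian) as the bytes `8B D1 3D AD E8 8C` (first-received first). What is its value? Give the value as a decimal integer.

-127744177477492

In big-endian order the high byte comes first in memory.
The bytes are already most-significant first: 0x8BD13DADE88C.
Top bit is set, so as a signed 48-bit value this is 0x8BD13DADE88C − 2^48 = -127744177477492.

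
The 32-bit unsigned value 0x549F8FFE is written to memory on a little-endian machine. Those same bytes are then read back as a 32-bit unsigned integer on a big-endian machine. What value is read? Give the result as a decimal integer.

4270825300

Stored little-endian, the bytes at ascending addresses are FE 8F 9F 54.
Read back as big-endian, the last byte is least significant, giving 0xFE8F9F54.
0xFE8F9F54 = 4270825300.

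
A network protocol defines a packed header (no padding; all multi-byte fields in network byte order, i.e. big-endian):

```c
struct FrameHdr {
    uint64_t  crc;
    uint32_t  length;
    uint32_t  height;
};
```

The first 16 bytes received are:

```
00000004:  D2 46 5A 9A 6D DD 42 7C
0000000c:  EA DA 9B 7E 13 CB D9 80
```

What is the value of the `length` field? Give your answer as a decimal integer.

3940195198

`length` follows `crc` (8 bytes), so it starts at byte offset 8 and occupies 4 bytes.
Bytes at offsets 8..11: EA DA 9B 7E.
Big-endian: lowest address holds the most-significant byte.
The bytes are already most-significant first: 0xEADA9B7E.
0xEADA9B7E = 3940195198.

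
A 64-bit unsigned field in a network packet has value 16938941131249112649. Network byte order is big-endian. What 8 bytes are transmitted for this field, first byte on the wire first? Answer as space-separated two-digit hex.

16938941131249112649 in hexadecimal, padded to 64 bits, is 0xEB133536675B5649.
Split into bytes (most-significant first): EB 13 35 36 67 5B 56 49.
Big-endian: lowest address holds the most-significant byte.
So the memory order matches the most-significant-first order: EB 13 35 36 67 5B 56 49.

EB 13 35 36 67 5B 56 49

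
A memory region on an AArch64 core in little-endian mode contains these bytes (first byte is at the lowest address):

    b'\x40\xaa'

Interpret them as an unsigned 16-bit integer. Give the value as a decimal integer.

Little-endian: lowest address holds the least-significant byte.
Reassemble most-significant byte first: AA 40 → 0xAA40.
0xAA40 = 43584.

43584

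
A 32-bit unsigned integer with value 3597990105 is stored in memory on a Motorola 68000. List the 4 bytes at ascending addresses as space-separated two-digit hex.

3597990105 in hexadecimal, padded to 32 bits, is 0xD674F8D9.
Split into bytes (most-significant first): D6 74 F8 D9.
In big-endian order the high byte comes first in memory.
So the memory order matches the most-significant-first order: D6 74 F8 D9.

D6 74 F8 D9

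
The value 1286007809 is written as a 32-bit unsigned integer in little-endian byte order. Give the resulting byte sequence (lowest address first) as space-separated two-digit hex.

1286007809 in hexadecimal, padded to 32 bits, is 0x4CA6EC01.
Split into bytes (most-significant first): 4C A6 EC 01.
Little-endian: lowest address holds the least-significant byte.
So at ascending addresses the bytes are 01 EC A6 4C.

01 EC A6 4C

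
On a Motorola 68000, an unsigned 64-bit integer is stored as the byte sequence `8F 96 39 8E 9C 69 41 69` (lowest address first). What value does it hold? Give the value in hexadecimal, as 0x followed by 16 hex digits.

0x8F96398E9C694169

Big-endian: lowest address holds the most-significant byte.
The bytes are already most-significant first: 0x8F96398E9C694169.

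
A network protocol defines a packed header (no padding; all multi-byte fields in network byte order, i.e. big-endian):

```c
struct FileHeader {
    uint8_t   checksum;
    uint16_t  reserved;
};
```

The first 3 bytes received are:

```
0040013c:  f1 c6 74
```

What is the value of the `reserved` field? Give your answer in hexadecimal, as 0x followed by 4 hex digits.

0xC674

`reserved` follows `checksum` (1 byte), so it starts at byte offset 1 and occupies 2 bytes.
Bytes at offsets 1..2: C6 74.
Big-endian stores the most-significant byte at the lowest address.
The bytes are already most-significant first: 0xC674.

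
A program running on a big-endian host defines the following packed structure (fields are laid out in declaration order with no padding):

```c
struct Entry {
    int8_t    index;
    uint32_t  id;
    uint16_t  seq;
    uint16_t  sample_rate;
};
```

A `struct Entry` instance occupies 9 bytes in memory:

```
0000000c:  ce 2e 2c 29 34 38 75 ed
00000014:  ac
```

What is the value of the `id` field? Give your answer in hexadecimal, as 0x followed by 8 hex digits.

0x2E2C2934

`id` follows `index` (1 byte), so it starts at byte offset 1 and occupies 4 bytes.
Bytes at offsets 1..4: 2E 2C 29 34.
Big-endian stores the most-significant byte at the lowest address.
The bytes are already most-significant first: 0x2E2C2934.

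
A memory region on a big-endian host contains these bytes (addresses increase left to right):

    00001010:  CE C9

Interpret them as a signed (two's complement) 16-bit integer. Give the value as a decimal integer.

-12599

Big-endian: lowest address holds the most-significant byte.
The bytes are already most-significant first: 0xCEC9.
Top bit is set, so as a signed 16-bit value this is 0xCEC9 − 2^16 = -12599.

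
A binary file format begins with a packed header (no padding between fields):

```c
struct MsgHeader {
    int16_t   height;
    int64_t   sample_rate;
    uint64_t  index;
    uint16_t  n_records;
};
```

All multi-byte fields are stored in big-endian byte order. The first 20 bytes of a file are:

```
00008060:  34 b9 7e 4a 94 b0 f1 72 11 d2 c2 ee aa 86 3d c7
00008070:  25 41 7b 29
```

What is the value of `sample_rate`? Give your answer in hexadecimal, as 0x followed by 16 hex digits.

`sample_rate` follows `height` (2 bytes), so it starts at byte offset 2 and occupies 8 bytes.
Bytes at offsets 2..9: 7E 4A 94 B0 F1 72 11 D2.
Big-endian: lowest address holds the most-significant byte.
The bytes are already most-significant first: 0x7E4A94B0F17211D2.

0x7E4A94B0F17211D2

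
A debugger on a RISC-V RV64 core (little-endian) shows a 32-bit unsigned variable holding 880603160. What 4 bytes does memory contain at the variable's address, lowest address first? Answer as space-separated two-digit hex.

18 F0 7C 34

880603160 in hexadecimal, padded to 32 bits, is 0x347CF018.
Split into bytes (most-significant first): 34 7C F0 18.
In little-endian order the low byte comes first in memory.
So at ascending addresses the bytes are 18 F0 7C 34.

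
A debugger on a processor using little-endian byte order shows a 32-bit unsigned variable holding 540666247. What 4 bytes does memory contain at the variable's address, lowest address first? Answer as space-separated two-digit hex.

540666247 in hexadecimal, padded to 32 bits, is 0x2039E987.
Split into bytes (most-significant first): 20 39 E9 87.
Little-endian: lowest address holds the least-significant byte.
So at ascending addresses the bytes are 87 E9 39 20.

87 E9 39 20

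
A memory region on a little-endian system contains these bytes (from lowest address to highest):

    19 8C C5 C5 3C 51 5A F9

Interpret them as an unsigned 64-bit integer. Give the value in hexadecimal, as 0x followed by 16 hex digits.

Little-endian: lowest address holds the least-significant byte.
Reassemble most-significant byte first: F9 5A 51 3C C5 C5 8C 19 → 0xF95A513CC5C58C19.

0xF95A513CC5C58C19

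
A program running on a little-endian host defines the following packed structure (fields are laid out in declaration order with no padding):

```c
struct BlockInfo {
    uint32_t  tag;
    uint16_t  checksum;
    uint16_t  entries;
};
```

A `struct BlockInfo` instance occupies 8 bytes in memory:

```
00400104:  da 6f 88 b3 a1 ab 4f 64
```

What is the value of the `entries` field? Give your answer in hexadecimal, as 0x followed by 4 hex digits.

0x644F

`entries` follows `tag` (4 B), `checksum` (2 B), so it starts at offset 4 + 2 = 6 and occupies 2 bytes.
Bytes at offsets 6..7: 4F 64.
In little-endian order the low byte comes first in memory.
Reassemble most-significant byte first: 64 4F → 0x644F.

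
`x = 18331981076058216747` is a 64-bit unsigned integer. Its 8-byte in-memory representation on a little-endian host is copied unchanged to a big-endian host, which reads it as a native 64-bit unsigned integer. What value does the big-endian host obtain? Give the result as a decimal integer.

18331981076058216747 in 64-bit hexadecimal is 0xFE6847A963A2192B.
Stored little-endian, the bytes at ascending addresses are 2B 19 A2 63 A9 47 68 FE.
Read back as big-endian, the last byte is least significant, giving 0x2B19A263A94768FE.
0x2B19A263A94768FE = 3105691966974159102.

3105691966974159102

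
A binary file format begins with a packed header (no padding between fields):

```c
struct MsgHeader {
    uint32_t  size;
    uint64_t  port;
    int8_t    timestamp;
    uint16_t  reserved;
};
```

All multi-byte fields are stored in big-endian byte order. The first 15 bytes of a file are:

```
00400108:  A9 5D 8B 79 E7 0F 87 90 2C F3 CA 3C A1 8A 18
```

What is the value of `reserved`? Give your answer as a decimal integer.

35352

`reserved` follows `size` (4 B), `port` (8 B), `timestamp` (1 B), so it starts at offset 4 + 8 + 1 = 13 and occupies 2 bytes.
Bytes at offsets 13..14: 8A 18.
In big-endian order the high byte comes first in memory.
The bytes are already most-significant first: 0x8A18.
0x8A18 = 35352.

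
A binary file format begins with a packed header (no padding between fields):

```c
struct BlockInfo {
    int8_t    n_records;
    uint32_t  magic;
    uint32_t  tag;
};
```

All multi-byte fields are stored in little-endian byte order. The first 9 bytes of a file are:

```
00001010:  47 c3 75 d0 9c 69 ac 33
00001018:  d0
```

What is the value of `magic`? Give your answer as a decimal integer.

`magic` follows `n_records` (1 byte), so it starts at byte offset 1 and occupies 4 bytes.
Bytes at offsets 1..4: C3 75 D0 9C.
Little-endian stores the least-significant byte at the lowest address.
Reassemble most-significant byte first: 9C D0 75 C3 → 0x9CD075C3.
0x9CD075C3 = 2630907331.

2630907331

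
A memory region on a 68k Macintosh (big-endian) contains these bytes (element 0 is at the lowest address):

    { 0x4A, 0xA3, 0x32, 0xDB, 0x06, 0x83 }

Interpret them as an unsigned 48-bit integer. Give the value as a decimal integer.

82064793339523

Big-endian stores the most-significant byte at the lowest address.
The bytes are already most-significant first: 0x4AA332DB0683.
0x4AA332DB0683 = 82064793339523.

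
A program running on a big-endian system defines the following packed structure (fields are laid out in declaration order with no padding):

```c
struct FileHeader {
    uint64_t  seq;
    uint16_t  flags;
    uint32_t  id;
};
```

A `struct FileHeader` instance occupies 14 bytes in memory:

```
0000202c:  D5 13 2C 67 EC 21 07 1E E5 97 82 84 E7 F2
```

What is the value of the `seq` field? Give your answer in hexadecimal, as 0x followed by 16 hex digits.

`seq` is the first field, at byte offset 0, occupying 8 bytes.
Bytes at offsets 0..7: D5 13 2C 67 EC 21 07 1E.
In big-endian order the high byte comes first in memory.
The bytes are already most-significant first: 0xD5132C67EC21071E.

0xD5132C67EC21071E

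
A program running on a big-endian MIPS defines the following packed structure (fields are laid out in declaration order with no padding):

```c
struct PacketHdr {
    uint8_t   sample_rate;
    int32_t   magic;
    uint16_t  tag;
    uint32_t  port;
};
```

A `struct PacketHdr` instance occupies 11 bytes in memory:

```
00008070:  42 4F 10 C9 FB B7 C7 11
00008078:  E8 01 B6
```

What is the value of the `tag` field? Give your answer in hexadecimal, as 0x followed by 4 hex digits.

`tag` follows `sample_rate` (1 B), `magic` (4 B), so it starts at offset 1 + 4 = 5 and occupies 2 bytes.
Bytes at offsets 5..6: B7 C7.
Big-endian: lowest address holds the most-significant byte.
The bytes are already most-significant first: 0xB7C7.

0xB7C7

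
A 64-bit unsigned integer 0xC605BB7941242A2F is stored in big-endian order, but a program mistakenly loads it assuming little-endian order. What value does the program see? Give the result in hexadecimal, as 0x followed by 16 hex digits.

0x2F2A244179BB05C6

Stored big-endian, the bytes at ascending addresses are C6 05 BB 79 41 24 2A 2F.
Read back as little-endian, the first byte is least significant, giving 0x2F2A244179BB05C6.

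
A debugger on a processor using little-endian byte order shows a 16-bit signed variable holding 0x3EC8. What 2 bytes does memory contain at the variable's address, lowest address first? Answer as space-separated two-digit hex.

Split into bytes (most-significant first): 3E C8.
Little-endian: lowest address holds the least-significant byte.
So at ascending addresses the bytes are C8 3E.

C8 3E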